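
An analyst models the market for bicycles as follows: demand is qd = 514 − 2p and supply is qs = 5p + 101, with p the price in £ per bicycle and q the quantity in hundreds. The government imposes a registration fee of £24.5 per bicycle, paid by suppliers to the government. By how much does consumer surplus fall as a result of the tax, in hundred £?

Consumer surplus falls by £6623.75 hundred.

Without the tax, 514 − 2p = 5p + 101 gives 7p = 413, so p* = £59 and q* = 396.
With the tax collected from suppliers, supply shifts: qs = 5(p − 24.5) + 101.
Solving gives q = 361 with buyers paying £76.5 and suppliers receiving £52 (the £24.5 wedge).
ΔCS is the trapezoid between Q = 361 and Q = 396 of height £17.5: ½ · (396 + 361) · 17.5 = £6623.75.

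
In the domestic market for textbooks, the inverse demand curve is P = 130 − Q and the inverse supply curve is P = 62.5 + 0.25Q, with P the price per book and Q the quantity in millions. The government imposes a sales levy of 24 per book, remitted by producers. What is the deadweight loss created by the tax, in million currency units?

Deadweight loss = 230.4 million.

Inverting to Q(P) form: Qd = 130 − P; Qs = 4P − 250.
Without the tax, 130 − P = 4P − 250 gives 5P = 380, so P* = 76 and Q* = 54.
With the tax collected from producers, supply shifts: Qs = 4(P − 24) − 250.
Solving gives Q = 34.8 with consumers paying 95.2 and producers receiving 71.2 (the 24 wedge).
Quantity falls by |ΔQ| = |54 − 34.8| = 19.2.
DWL = ½ · t · |ΔQ| = ½ · 24 · 19.2 = 230.4.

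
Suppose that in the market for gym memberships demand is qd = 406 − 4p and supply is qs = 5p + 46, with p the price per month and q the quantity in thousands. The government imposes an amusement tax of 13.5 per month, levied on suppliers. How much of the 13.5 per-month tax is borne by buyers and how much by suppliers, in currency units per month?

Buyers bear 7.5 per month; suppliers bear 6 per month.

Without the tax, 406 − 4p = 5p + 46 gives 9p = 360, so p* = 40 and q* = 246.
With the tax collected from suppliers, supply shifts: qs = 5(p − 13.5) + 46.
Solving gives q = 216 with buyers paying 47.5 and suppliers receiving 34 (the 13.5 wedge).
Burden on buyers: 7.5; on suppliers: 6. (They sum to 13.5.)
The less price-elastic side of the market bears the larger share of a per-unit tax.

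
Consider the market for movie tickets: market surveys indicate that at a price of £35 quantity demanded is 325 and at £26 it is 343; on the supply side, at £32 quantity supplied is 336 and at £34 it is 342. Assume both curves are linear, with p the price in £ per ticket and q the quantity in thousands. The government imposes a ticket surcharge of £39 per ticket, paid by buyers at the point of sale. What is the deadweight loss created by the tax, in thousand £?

Deadweight loss = £912.6 thousand.

Demand slope: (343 − 325)/(26 − 35) = -2, so qd = 395 − 2p.
Supply slope: (342 − 336)/(34 − 32) = 3, so qs = 3p + 240.
Without the tax, 395 − 2p = 3p + 240 gives 5p = 155, so p* = £31 and q* = 333.
With the tax collected from buyers, demand (in seller-price terms) shifts: qd = 395 − 2(p + 39).
New equilibrium: buyers pay £54.4, producers receive £15.4, q = 286.2. (Wedge: pb − ps = 39.)
Quantity falls by |ΔQ| = |333 − 286.2| = 46.8.
DWL = ½ · t · |ΔQ| = ½ · 39 · 46.8 = £912.6.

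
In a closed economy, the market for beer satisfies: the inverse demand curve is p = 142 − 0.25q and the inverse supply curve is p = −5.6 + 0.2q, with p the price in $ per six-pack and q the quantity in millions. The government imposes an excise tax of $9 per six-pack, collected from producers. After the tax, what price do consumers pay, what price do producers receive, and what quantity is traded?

Consumers pay $65; producers receive $56; quantity = 308.

Inverting to q(p) form: qd = 568 − 4p; qs = 5p + 28.
Without the tax, 568 − 4p = 5p + 28 gives 9p = 540, so p* = $60 and q* = 328.
With the tax collected from producers, supply shifts: qs = 5(p − 9) + 28.
New equilibrium: consumers pay $65, producers receive $56, q = 308. (Wedge: pb − ps = 9.)
The less price-elastic side of the market bears the larger share of a per-unit tax.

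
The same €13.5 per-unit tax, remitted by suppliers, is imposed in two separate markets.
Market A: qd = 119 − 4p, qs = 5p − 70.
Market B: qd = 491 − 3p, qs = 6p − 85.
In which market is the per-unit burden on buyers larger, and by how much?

Market B, by €1.5.

Market A: pre-tax p* = €21, q* = 35; post-tax q = 5; per-unit burden on buyers = €7.5.
Market B: pre-tax p* = €64, q* = 299; post-tax q = 272; per-unit burden on buyers = €9.
Difference: €7.5 vs €9 → market B is larger by €1.5.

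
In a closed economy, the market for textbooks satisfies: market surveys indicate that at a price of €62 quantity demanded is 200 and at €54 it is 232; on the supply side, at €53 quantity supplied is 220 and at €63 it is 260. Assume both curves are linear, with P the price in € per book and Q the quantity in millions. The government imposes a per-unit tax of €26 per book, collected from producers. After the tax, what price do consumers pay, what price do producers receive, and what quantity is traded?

Consumers pay €68; producers receive €42; quantity = 176.

Demand slope: (232 − 200)/(54 − 62) = -4, so Qd = 448 − 4P.
Supply slope: (260 − 220)/(63 − 53) = 4, so Qs = 4P + 8.
Before the tax: set 448 − 4P = 4P + 8 → P* = €55, Q* = 228.
With the tax collected from producers, supply shifts: Qs = 4(P − 26) + 8.
Solving gives Q = 176 with consumers paying €68 and producers receiving €42 (the €26 wedge).
The less price-elastic side of the market bears the larger share of a per-unit tax.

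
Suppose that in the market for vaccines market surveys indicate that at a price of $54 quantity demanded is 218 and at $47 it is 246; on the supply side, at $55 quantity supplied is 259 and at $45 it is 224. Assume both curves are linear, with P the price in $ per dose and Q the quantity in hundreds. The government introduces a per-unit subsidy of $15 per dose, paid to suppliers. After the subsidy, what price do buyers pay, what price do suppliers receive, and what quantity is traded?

Buyers pay $42; suppliers receive $57; quantity = 266.

Demand slope: (246 − 218)/(47 − 54) = -4, so Qd = 434 − 4P.
Supply slope: (224 − 259)/(45 − 55) = 3.5, so Qs = 3.5P + 66.5.
Without the subsidy, 434 − 4P = 3.5P + 66.5 gives 7.5P = 367.5, so P* = $49 and Q* = 238.
With a per-unit subsidy paid to suppliers, each receives P + 15 per unit sold, so supply becomes Qs = 3.5(P + 15) + 66.5.
Solving gives Q = 266 with buyers paying $42 and suppliers receiving $57 (the $15 wedge).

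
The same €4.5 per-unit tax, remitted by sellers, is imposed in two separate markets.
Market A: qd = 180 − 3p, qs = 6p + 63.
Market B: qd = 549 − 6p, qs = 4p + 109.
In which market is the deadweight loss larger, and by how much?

Market B, by €4.05.

Market A: pre-tax p* = €13, q* = 141; post-tax q = 132; deadweight loss = €20.25.
Market B: pre-tax p* = €44, q* = 285; post-tax q = 274.2; deadweight loss = €24.3.
Difference: €20.25 vs €24.3 → market B is larger by €4.05.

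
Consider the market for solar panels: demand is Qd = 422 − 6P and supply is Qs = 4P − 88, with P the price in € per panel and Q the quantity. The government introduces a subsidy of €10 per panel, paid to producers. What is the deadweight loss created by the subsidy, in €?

Deadweight loss = €120.

Without the subsidy, 422 − 6P = 4P − 88 gives 10P = 510, so P* = €51 and Q* = 116.
With a per-unit subsidy paid to producers, each receives P + 10 per unit sold, so supply becomes Qs = 4(P + 10) − 88.
New equilibrium: buyers pay €47, producers receive €57, Q = 140. (Wedge: Pb − Ps = −10.)
Quantity rises by |ΔQ| = |116 − 140| = 24.
DWL = ½ · t · |ΔQ| = ½ · 10 · 24 = €120.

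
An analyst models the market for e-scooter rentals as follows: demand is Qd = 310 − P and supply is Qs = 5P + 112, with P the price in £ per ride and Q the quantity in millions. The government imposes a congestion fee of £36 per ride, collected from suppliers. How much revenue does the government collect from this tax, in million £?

Without the tax, 310 − P = 5P + 112 gives 6P = 198, so P* = £33 and Q* = 277.
With the tax collected from suppliers, supply shifts: Qs = 5(P − 36) + 112.
Solving gives Q = 247 with buyers paying £63 and suppliers receiving £27 (the £36 wedge).
Revenue = t · Q = 36 · 247 = £8892.

Tax revenue = £8892 million.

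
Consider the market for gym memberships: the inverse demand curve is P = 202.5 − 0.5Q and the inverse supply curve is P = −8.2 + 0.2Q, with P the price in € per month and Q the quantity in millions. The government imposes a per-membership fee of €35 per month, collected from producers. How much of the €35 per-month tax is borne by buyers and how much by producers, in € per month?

Buyers bear €25 per month; producers bear €10 per month.

Inverting to Q(P) form: Qd = 405 − 2P; Qs = 5P + 41.
Before the tax: set 405 − 2P = 5P + 41 → P* = €52, Q* = 301.
With the tax collected from producers, supply shifts: Qs = 5(P − 35) + 41.
New equilibrium: buyers pay €77, producers receive €42, Q = 251. (Wedge: Pb − Ps = 35.)
Burden on buyers: €25; on producers: €10. (They sum to €35.)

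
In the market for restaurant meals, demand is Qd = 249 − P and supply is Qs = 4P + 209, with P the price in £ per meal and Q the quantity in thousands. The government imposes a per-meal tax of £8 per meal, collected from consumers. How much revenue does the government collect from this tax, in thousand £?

Before the tax: set 249 − P = 4P + 209 → P* = £8, Q* = 241.
With the tax collected from consumers, demand (in seller-price terms) shifts: Qd = 249 − (P + 8).
Solving gives Q = 234.6 with consumers paying £14.4 and suppliers receiving £6.4 (the £8 wedge).
Revenue = t · Q = 8 · 234.6 = £1876.8.

Tax revenue = £1876.8 thousand.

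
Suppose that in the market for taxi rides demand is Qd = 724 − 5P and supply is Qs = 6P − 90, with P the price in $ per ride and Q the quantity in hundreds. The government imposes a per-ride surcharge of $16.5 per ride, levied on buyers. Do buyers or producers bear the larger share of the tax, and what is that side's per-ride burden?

Buyers bear the larger share: $9 per ride.

Without the tax, 724 − 5P = 6P − 90 gives 11P = 814, so P* = $74 and Q* = 354.
With the tax collected from buyers, demand (in seller-price terms) shifts: Qd = 724 − 5(P + 16.5).
Solving gives Q = 309 with buyers paying $83 and producers receiving $66.5 (the $16.5 wedge).
Per-ride burden: buyers $9, producers $7.5.
Buyers take the larger share because demand is less price-elastic here (demand slope 5 vs supply slope 6).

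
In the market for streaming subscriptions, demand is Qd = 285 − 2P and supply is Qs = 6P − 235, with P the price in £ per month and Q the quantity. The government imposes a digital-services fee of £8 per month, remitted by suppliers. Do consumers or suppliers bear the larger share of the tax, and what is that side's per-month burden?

Without the tax, 285 − 2P = 6P − 235 gives 8P = 520, so P* = £65 and Q* = 155.
With the tax collected from suppliers, supply shifts: Qs = 6(P − 8) − 235.
Solving gives Q = 143 with consumers paying £71 and suppliers receiving £63 (the £8 wedge).
Per-month burden: consumers £6, suppliers £2.
Consumers take the larger share because demand is less price-elastic here (demand slope 2 vs supply slope 6).
The less price-elastic side of the market bears the larger share of a per-unit tax.

Consumers bear the larger share: £6 per month.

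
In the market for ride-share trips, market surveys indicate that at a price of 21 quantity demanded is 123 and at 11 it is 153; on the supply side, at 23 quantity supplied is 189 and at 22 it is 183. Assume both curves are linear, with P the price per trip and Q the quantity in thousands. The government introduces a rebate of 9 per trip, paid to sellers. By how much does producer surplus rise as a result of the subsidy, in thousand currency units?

Producer surplus rises by 450 thousand.

Demand slope: (153 − 123)/(11 − 21) = -3, so Qd = 186 − 3P.
Supply slope: (183 − 189)/(22 − 23) = 6, so Qs = 6P + 51.
Without the subsidy, 186 − 3P = 6P + 51 gives 9P = 135, so P* = 15 and Q* = 141.
With a per-unit subsidy paid to sellers, each receives P + 9 per unit sold, so supply becomes Qs = 6(P + 9) + 51.
Solving gives Q = 159 with consumers paying 9 and sellers receiving 18 (the 9 wedge).
ΔPS is the trapezoid between Q = 159 and Q = 141 of height 3: ½ · (141 + 159) · 3 = 450.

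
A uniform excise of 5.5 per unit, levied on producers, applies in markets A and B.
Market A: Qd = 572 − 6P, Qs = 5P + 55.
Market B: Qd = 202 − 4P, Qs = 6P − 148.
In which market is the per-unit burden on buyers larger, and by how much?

Market A: pre-tax P* = 47, Q* = 290; post-tax Q = 275; per-unit burden on buyers = 2.5.
Market B: pre-tax P* = 35, Q* = 62; post-tax Q = 48.8; per-unit burden on buyers = 3.3.
Difference: 2.5 vs 3.3 → market B is larger by 0.8.

Market B, by 0.8.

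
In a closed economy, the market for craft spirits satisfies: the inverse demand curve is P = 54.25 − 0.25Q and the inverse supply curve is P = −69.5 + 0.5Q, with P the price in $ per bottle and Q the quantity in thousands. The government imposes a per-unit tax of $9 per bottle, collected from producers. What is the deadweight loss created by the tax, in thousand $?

Rewrite in direct form: Qd = 217 − 4P and Qs = 2P + 139.
Without the tax, 217 − 4P = 2P + 139 gives 6P = 78, so P* = $13 and Q* = 165.
With the tax collected from producers, supply shifts: Qs = 2(P − 9) + 139.
Solving gives Q = 153 with buyers paying $16 and producers receiving $7 (the $9 wedge).
Quantity falls by |ΔQ| = |165 − 153| = 12.
DWL = ½ · t · |ΔQ| = ½ · 9 · 12 = $54.

Deadweight loss = $54 thousand.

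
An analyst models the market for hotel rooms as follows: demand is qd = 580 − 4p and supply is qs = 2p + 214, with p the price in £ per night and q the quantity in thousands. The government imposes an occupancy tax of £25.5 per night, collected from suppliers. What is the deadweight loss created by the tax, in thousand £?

Deadweight loss = £433.5 thousand.

Without the tax, 580 − 4p = 2p + 214 gives 6p = 366, so p* = £61 and q* = 336.
With the tax collected from suppliers, supply shifts: qs = 2(p − 25.5) + 214.
Solving gives q = 302 with buyers paying £69.5 and suppliers receiving £44 (the £25.5 wedge).
Quantity falls by |ΔQ| = |336 − 302| = 34.
DWL = ½ · t · |ΔQ| = ½ · 25.5 · 34 = £433.5.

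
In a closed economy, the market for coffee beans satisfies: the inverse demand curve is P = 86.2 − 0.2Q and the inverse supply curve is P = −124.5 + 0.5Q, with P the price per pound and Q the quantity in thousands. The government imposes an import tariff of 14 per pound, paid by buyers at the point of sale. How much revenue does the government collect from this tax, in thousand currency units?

Tax revenue = 3934 thousand.

Inverting to Q(P) form: Qd = 431 − 5P; Qs = 2P + 249.
Without the tax, 431 − 5P = 2P + 249 gives 7P = 182, so P* = 26 and Q* = 301.
With the tax collected from buyers, demand (in seller-price terms) shifts: Qd = 431 − 5(P + 14).
New equilibrium: buyers pay 30, suppliers receive 16, Q = 281. (Wedge: Pb − Ps = 14.)
Revenue = t · Q = 14 · 281 = 3934.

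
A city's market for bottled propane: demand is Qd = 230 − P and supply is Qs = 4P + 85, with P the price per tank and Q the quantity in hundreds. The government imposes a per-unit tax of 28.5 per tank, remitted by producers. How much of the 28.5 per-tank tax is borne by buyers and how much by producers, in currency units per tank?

Buyers bear 22.8 per tank; producers bear 5.7 per tank.

Before the tax: set 230 − P = 4P + 85 → P* = 29, Q* = 201.
With the tax collected from producers, supply shifts: Qs = 4(P − 28.5) + 85.
New equilibrium: buyers pay 51.8, producers receive 23.3, Q = 178.2. (Wedge: Pb − Ps = 28.5.)
Burden on buyers: 22.8; on producers: 5.7. (They sum to 28.5.)
The less price-elastic side of the market bears the larger share of a per-unit tax.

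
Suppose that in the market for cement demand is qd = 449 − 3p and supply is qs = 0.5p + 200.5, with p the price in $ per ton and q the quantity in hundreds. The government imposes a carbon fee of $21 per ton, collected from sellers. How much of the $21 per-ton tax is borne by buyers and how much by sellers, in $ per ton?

Without the tax, 449 − 3p = 0.5p + 200.5 gives 3.5p = 248.5, so p* = $71 and q* = 236.
With the tax collected from sellers, supply shifts: qs = 0.5(p − 21) + 200.5.
New equilibrium: buyers pay $74, sellers receive $53, q = 227. (Wedge: pb − ps = 21.)
Burden on buyers: $3; on sellers: $18. (They sum to $21.)

Buyers bear $3 per ton; sellers bear $18 per ton.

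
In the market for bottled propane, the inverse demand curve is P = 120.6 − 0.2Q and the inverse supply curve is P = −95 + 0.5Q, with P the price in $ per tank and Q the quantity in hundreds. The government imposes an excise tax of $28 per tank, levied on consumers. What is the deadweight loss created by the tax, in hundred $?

Deadweight loss = $560 hundred.

Inverting to Q(P) form: Qd = 603 − 5P; Qs = 2P + 190.
Before the tax: set 603 − 5P = 2P + 190 → P* = $59, Q* = 308.
With the tax collected from consumers, demand (in seller-price terms) shifts: Qd = 603 − 5(P + 28).
Solving gives Q = 268 with consumers paying $67 and producers receiving $39 (the $28 wedge).
Quantity falls by |ΔQ| = |308 − 268| = 40.
DWL = ½ · t · |ΔQ| = ½ · 28 · 40 = $560.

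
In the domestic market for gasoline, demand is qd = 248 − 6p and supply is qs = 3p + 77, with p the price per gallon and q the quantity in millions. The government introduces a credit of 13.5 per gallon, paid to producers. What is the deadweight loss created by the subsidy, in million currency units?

Deadweight loss = 182.25 million.

Without the subsidy, 248 − 6p = 3p + 77 gives 9p = 171, so p* = 19 and q* = 134.
With a per-unit subsidy paid to producers, each receives p + 13.5 per unit sold, so supply becomes qs = 3(p + 13.5) + 77.
New equilibrium: consumers pay 14.5, producers receive 28, q = 161. (Wedge: pb − ps = −13.5.)
Quantity rises by |ΔQ| = |134 − 161| = 27.
DWL = ½ · t · |ΔQ| = ½ · 13.5 · 27 = 182.25.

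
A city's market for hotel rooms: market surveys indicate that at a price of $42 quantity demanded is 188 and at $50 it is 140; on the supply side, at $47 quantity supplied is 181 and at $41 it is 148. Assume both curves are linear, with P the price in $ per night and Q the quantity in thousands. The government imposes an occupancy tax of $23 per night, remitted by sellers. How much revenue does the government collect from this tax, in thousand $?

Tax revenue = $2392 thousand.

Demand slope: (140 − 188)/(50 − 42) = -6, so Qd = 440 − 6P.
Supply slope: (148 − 181)/(41 − 47) = 5.5, so Qs = 5.5P − 77.5.
Before the tax: set 440 − 6P = 5.5P − 77.5 → P* = $45, Q* = 170.
With the tax collected from sellers, supply shifts: Qs = 5.5(P − 23) − 77.5.
Solving gives Q = 104 with consumers paying $56 and sellers receiving $33 (the $23 wedge).
Revenue = t · Q = 23 · 104 = $2392.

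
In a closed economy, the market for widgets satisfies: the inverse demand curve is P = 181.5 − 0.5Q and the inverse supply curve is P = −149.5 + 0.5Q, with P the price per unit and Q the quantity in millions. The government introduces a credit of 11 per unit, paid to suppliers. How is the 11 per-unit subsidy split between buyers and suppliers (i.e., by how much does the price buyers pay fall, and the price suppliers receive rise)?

Rewrite in direct form: Qd = 363 − 2P and Qs = 2P + 299.
Before the subsidy: set 363 − 2P = 2P + 299 → P* = 16, Q* = 331.
With a per-unit subsidy paid to suppliers, each receives P + 11 per unit sold, so supply becomes Qs = 2(P + 11) + 299.
Solving gives Q = 342 with buyers paying 10.5 and suppliers receiving 21.5 (the 11 wedge).
Gain to buyers: 5.5; to suppliers: 5.5. (They sum to 11.)

Buyers gain 5.5 per unit; suppliers gain 5.5 per unit.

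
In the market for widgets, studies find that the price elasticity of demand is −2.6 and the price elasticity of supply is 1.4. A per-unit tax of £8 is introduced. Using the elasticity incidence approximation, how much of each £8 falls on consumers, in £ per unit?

Incidence ratio: consumers' share ≈ εs / (εs + |εd|) = 1.4 / (1.4 + 2.6) = 0.35.
So consumers bear ≈ 0.35 × £8 = £2.8; suppliers bear £5.2.

Consumers bear ≈ £2.8 per unit.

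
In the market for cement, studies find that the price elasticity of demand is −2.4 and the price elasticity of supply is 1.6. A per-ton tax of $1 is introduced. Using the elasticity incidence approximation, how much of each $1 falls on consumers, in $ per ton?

Consumers bear ≈ $0.4 per ton.

Incidence ratio: consumers' share ≈ εs / (εs + |εd|) = 1.6 / (1.6 + 2.4) = 0.4.
So consumers bear ≈ 0.4 × $1 = $0.4; suppliers bear $0.6.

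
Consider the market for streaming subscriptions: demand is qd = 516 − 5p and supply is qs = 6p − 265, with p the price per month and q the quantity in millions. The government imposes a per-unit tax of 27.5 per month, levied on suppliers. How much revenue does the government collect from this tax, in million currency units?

Tax revenue = 2365 million.

Without the tax, 516 − 5p = 6p − 265 gives 11p = 781, so p* = 71 and q* = 161.
With the tax collected from suppliers, supply shifts: qs = 6(p − 27.5) − 265.
Solving gives q = 86 with consumers paying 86 and suppliers receiving 58.5 (the 27.5 wedge).
Revenue = t · Q = 27.5 · 86 = 2365.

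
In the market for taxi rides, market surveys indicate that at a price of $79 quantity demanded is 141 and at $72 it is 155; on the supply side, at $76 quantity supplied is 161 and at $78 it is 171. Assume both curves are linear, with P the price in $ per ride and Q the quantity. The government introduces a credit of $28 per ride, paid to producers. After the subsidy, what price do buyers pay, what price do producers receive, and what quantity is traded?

Buyers pay $54; producers receive $82; quantity = 191.

Demand slope: (155 − 141)/(72 − 79) = -2, so Qd = 299 − 2P.
Supply slope: (171 − 161)/(78 − 76) = 5, so Qs = 5P − 219.
Before the subsidy: set 299 − 2P = 5P − 219 → P* = $74, Q* = 151.
With a per-unit subsidy paid to producers, each receives P + 28 per unit sold, so supply becomes Qs = 5(P + 28) − 219.
Solving gives Q = 191 with buyers paying $54 and producers receiving $82 (the $28 wedge).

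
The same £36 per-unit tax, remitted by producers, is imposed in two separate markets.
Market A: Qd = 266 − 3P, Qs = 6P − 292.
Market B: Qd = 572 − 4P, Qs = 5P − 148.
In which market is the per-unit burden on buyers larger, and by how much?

Market A: pre-tax P* = £62, Q* = 80; post-tax Q = 8; per-unit burden on buyers = £24.
Market B: pre-tax P* = £80, Q* = 252; post-tax Q = 172; per-unit burden on buyers = £20.
Difference: £24 vs £20 → market A is larger by £4.

Market A, by £4.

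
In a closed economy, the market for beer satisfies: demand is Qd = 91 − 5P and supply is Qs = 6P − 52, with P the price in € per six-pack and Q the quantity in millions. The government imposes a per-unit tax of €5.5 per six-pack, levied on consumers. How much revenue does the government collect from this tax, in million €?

Before the tax: set 91 − 5P = 6P − 52 → P* = €13, Q* = 26.
With the tax collected from consumers, demand (in seller-price terms) shifts: Qd = 91 − 5(P + 5.5).
Solving gives Q = 11 with consumers paying €16 and suppliers receiving €10.5 (the €5.5 wedge).
Revenue = t · Q = 5.5 · 11 = €60.5.

Tax revenue = €60.5 million.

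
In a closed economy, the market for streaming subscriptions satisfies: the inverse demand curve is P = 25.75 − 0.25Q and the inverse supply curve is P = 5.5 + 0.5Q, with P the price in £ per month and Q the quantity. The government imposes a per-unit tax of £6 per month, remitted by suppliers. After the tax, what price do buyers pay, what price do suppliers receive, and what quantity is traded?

Buyers pay £21; suppliers receive £15; quantity = 19.

Inverting to Q(P) form: Qd = 103 − 4P; Qs = 2P − 11.
Without the tax, 103 − 4P = 2P − 11 gives 6P = 114, so P* = £19 and Q* = 27.
With the tax collected from suppliers, supply shifts: Qs = 2(P − 6) − 11.
Solving gives Q = 19 with buyers paying £21 and suppliers receiving £15 (the £6 wedge).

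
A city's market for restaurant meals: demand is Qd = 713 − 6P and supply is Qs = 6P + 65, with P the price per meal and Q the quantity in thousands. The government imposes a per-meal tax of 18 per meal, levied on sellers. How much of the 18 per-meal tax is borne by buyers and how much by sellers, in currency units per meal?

Buyers bear 9 per meal; sellers bear 9 per meal.

Before the tax: set 713 − 6P = 6P + 65 → P* = 54, Q* = 389.
With the tax collected from sellers, supply shifts: Qs = 6(P − 18) + 65.
New equilibrium: buyers pay 63, sellers receive 45, Q = 335. (Wedge: Pb − Ps = 18.)
Burden on buyers: 9; on sellers: 9. (They sum to 18.)
The less price-elastic side of the market bears the larger share of a per-unit tax.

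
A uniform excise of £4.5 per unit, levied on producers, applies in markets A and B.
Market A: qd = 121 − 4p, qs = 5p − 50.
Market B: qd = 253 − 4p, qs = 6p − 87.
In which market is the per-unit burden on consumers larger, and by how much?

Market B, by £0.2.

Market A: pre-tax p* = £19, q* = 45; post-tax q = 35; per-unit burden on consumers = £2.5.
Market B: pre-tax p* = £34, q* = 117; post-tax q = 106.2; per-unit burden on consumers = £2.7.
Difference: £2.5 vs £2.7 → market B is larger by £0.2.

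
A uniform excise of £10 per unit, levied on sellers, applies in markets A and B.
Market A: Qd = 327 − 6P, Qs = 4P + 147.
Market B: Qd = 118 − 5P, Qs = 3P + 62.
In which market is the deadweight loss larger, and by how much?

Market A: pre-tax P* = £18, Q* = 219; post-tax Q = 195; deadweight loss = £120.
Market B: pre-tax P* = £7, Q* = 83; post-tax Q = 64.25; deadweight loss = £93.75.
Difference: £120 vs £93.75 → market A is larger by £26.25.

Market A, by £26.25.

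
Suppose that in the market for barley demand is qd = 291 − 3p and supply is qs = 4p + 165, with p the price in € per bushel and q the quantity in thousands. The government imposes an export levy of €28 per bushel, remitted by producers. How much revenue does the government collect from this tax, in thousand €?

Without the tax, 291 − 3p = 4p + 165 gives 7p = 126, so p* = €18 and q* = 237.
With the tax collected from producers, supply shifts: qs = 4(p − 28) + 165.
Solving gives q = 189 with buyers paying €34 and producers receiving €6 (the €28 wedge).
Revenue = t · Q = 28 · 189 = €5292.

Tax revenue = €5292 thousand.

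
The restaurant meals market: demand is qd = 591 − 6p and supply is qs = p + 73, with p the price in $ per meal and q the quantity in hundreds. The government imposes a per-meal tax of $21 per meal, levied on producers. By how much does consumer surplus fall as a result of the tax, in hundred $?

Consumer surplus falls by $414 hundred.

Without the tax, 591 − 6p = p + 73 gives 7p = 518, so p* = $74 and q* = 147.
With the tax collected from producers, supply shifts: qs = (p − 21) + 73.
New equilibrium: consumers pay $77, producers receive $56, q = 129. (Wedge: pb − ps = 21.)
ΔCS is the trapezoid between Q = 129 and Q = 147 of height $3: ½ · (147 + 129) · 3 = $414.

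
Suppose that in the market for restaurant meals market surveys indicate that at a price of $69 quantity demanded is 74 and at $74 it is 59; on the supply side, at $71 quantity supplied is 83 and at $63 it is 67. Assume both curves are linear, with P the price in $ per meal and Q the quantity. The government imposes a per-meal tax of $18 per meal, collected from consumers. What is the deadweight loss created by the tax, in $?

Demand slope: (59 − 74)/(74 − 69) = -3, so Qd = 281 − 3P.
Supply slope: (67 − 83)/(63 − 71) = 2, so Qs = 2P − 59.
Without the tax, 281 − 3P = 2P − 59 gives 5P = 340, so P* = $68 and Q* = 77.
With the tax collected from consumers, demand (in seller-price terms) shifts: Qd = 281 − 3(P + 18).
Solving gives Q = 55.4 with consumers paying $75.2 and producers receiving $57.2 (the $18 wedge).
Quantity falls by |ΔQ| = |77 − 55.4| = 21.6.
DWL = ½ · t · |ΔQ| = ½ · 18 · 21.6 = $194.4.

Deadweight loss = $194.4.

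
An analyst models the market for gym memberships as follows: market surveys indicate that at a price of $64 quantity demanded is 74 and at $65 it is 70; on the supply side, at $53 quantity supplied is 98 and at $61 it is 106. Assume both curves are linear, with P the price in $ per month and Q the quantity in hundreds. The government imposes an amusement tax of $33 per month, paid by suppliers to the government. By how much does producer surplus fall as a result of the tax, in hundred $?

Producer surplus falls by $2344.32 hundred.

Demand slope: (70 − 74)/(65 − 64) = -4, so Qd = 330 − 4P.
Supply slope: (106 − 98)/(61 − 53) = 1, so Qs = P + 45.
Before the tax: set 330 − 4P = P + 45 → P* = $57, Q* = 102.
With the tax collected from suppliers, supply shifts: Qs = (P − 33) + 45.
New equilibrium: buyers pay $63.6, suppliers receive $30.6, Q = 75.6. (Wedge: Pb − Ps = 33.)
ΔPS is the trapezoid between Q = 75.6 and Q = 102 of height $26.4: ½ · (102 + 75.6) · 26.4 = $2344.32.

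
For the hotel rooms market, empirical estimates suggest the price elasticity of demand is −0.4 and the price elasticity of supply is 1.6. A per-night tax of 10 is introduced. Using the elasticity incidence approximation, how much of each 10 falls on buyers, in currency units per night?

Incidence ratio: buyers' share ≈ εs / (εs + |εd|) = 1.6 / (1.6 + 0.4) = 0.8.
So buyers bear ≈ 0.8 × 10 = 8; sellers bear 2.

Buyers bear ≈ 8 per night.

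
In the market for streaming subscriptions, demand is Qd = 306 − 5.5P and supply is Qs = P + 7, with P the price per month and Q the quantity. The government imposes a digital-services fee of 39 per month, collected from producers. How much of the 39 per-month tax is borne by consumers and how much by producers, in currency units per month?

Before the tax: set 306 − 5.5P = P + 7 → P* = 46, Q* = 53.
With the tax collected from producers, supply shifts: Qs = (P − 39) + 7.
Solving gives Q = 20 with consumers paying 52 and producers receiving 13 (the 39 wedge).
Burden on consumers: 6; on producers: 33. (They sum to 39.)
The less price-elastic side of the market bears the larger share of a per-unit tax.

Consumers bear 6 per month; producers bear 33 per month.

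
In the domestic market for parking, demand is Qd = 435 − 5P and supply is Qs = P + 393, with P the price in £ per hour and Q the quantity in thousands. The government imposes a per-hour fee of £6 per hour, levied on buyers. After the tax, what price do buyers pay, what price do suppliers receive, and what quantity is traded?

Without the tax, 435 − 5P = P + 393 gives 6P = 42, so P* = £7 and Q* = 400.
With the tax collected from buyers, demand (in seller-price terms) shifts: Qd = 435 − 5(P + 6).
Solving gives Q = 395 with buyers paying £8 and suppliers receiving £2 (the £6 wedge).

Buyers pay £8; suppliers receive £2; quantity = 395.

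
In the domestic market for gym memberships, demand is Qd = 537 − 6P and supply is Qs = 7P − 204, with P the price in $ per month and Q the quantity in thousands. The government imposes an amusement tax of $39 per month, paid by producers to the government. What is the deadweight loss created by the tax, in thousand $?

Deadweight loss = $2457 thousand.

Without the tax, 537 − 6P = 7P − 204 gives 13P = 741, so P* = $57 and Q* = 195.
With the tax collected from producers, supply shifts: Qs = 7(P − 39) − 204.
New equilibrium: consumers pay $78, producers receive $39, Q = 69. (Wedge: Pb − Ps = 39.)
Quantity falls by |ΔQ| = |195 − 69| = 126.
DWL = ½ · t · |ΔQ| = ½ · 39 · 126 = $2457.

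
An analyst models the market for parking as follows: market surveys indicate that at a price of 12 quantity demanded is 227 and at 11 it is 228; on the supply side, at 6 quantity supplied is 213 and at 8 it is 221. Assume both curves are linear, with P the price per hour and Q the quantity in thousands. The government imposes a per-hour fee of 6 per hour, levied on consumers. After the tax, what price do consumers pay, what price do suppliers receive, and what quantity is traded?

Consumers pay 14.8; suppliers receive 8.8; quantity = 224.2.

Demand slope: (228 − 227)/(11 − 12) = -1, so Qd = 239 − P.
Supply slope: (221 − 213)/(8 − 6) = 4, so Qs = 4P + 189.
Without the tax, 239 − P = 4P + 189 gives 5P = 50, so P* = 10 and Q* = 229.
With the tax collected from consumers, demand (in seller-price terms) shifts: Qd = 239 − (P + 6).
Solving gives Q = 224.2 with consumers paying 14.8 and suppliers receiving 8.8 (the 6 wedge).
The less price-elastic side of the market bears the larger share of a per-unit tax.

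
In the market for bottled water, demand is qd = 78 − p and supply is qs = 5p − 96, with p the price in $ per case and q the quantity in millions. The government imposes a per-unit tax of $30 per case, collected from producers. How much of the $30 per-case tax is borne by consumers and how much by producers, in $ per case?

Before the tax: set 78 − p = 5p − 96 → p* = $29, q* = 49.
With the tax collected from producers, supply shifts: qs = 5(p − 30) − 96.
Solving gives q = 24 with consumers paying $54 and producers receiving $24 (the $30 wedge).
Burden on consumers: $25; on producers: $5. (They sum to $30.)
The less price-elastic side of the market bears the larger share of a per-unit tax.

Consumers bear $25 per case; producers bear $5 per case.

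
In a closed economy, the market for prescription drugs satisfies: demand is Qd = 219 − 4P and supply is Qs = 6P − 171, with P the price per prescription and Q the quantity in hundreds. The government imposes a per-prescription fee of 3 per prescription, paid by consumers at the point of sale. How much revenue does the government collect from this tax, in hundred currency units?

Tax revenue = 167.4 hundred.

Before the tax: set 219 − 4P = 6P − 171 → P* = 39, Q* = 63.
With the tax collected from consumers, demand (in seller-price terms) shifts: Qd = 219 − 4(P + 3).
New equilibrium: consumers pay 40.8, suppliers receive 37.8, Q = 55.8. (Wedge: Pb − Ps = 3.)
Revenue = t · Q = 3 · 55.8 = 167.4.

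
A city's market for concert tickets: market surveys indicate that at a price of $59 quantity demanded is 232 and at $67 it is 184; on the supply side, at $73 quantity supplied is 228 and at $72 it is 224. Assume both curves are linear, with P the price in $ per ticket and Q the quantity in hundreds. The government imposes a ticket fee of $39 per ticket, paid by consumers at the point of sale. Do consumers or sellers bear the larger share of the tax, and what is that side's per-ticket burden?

Demand slope: (184 − 232)/(67 − 59) = -6, so Qd = 586 − 6P.
Supply slope: (224 − 228)/(72 − 73) = 4, so Qs = 4P − 64.
Before the tax: set 586 − 6P = 4P − 64 → P* = $65, Q* = 196.
With the tax collected from consumers, demand (in seller-price terms) shifts: Qd = 586 − 6(P + 39).
Solving gives Q = 102.4 with consumers paying $80.6 and sellers receiving $41.6 (the $39 wedge).
Per-ticket burden: consumers $15.6, sellers $23.4.
Sellers take the larger share because supply is less price-elastic here (demand slope 6 vs supply slope 4).
The less price-elastic side of the market bears the larger share of a per-unit tax.

Sellers bear the larger share: $23.4 per ticket.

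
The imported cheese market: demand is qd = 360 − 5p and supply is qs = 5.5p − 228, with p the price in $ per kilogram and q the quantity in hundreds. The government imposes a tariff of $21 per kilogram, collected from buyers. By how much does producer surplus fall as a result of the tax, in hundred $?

Producer surplus falls by $525 hundred.

Before the tax: set 360 − 5p = 5.5p − 228 → p* = $56, q* = 80.
With the tax collected from buyers, demand (in seller-price terms) shifts: qd = 360 − 5(p + 21).
Solving gives q = 25 with buyers paying $67 and suppliers receiving $46 (the $21 wedge).
ΔPS is the trapezoid between Q = 25 and Q = 80 of height $10: ½ · (80 + 25) · 10 = $525.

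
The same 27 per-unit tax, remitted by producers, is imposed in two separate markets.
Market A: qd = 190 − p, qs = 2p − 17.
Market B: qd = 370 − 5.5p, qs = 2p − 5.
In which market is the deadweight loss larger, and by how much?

Market A: pre-tax p* = 69, q* = 121; post-tax q = 103; deadweight loss = 243.
Market B: pre-tax p* = 50, q* = 95; post-tax q = 55.4; deadweight loss = 534.6.
Difference: 243 vs 534.6 → market B is larger by 291.6.

Market B, by 291.6.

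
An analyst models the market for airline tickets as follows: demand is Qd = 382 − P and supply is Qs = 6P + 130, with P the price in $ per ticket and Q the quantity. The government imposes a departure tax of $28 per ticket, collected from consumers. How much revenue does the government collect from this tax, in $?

Tax revenue = $9016.

Before the tax: set 382 − P = 6P + 130 → P* = $36, Q* = 346.
With the tax collected from consumers, demand (in seller-price terms) shifts: Qd = 382 − (P + 28).
New equilibrium: consumers pay $60, producers receive $32, Q = 322. (Wedge: Pb − Ps = 28.)
Revenue = t · Q = 28 · 322 = $9016.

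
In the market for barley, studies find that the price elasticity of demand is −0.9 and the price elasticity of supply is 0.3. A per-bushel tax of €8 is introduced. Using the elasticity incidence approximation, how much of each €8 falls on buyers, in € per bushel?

Buyers bear ≈ €2 per bushel.

Incidence ratio: buyers' share ≈ εs / (εs + |εd|) = 0.3 / (0.3 + 0.9) = 0.25.
So buyers bear ≈ 0.25 × €8 = €2; producers bear €6.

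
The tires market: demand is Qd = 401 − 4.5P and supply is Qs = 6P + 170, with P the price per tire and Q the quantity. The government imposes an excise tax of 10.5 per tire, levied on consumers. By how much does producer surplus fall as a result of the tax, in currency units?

Before the tax: set 401 − 4.5P = 6P + 170 → P* = 22, Q* = 302.
With the tax collected from consumers, demand (in seller-price terms) shifts: Qd = 401 − 4.5(P + 10.5).
New equilibrium: consumers pay 28, producers receive 17.5, Q = 275. (Wedge: Pb − Ps = 10.5.)
ΔPS is the trapezoid between Q = 275 and Q = 302 of height 4.5: ½ · (302 + 275) · 4.5 = 1298.25.

Producer surplus falls by 1298.25.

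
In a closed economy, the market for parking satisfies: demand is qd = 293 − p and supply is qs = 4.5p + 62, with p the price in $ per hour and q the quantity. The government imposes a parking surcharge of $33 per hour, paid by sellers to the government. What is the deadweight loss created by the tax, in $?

Before the tax: set 293 − p = 4.5p + 62 → p* = $42, q* = 251.
With the tax collected from sellers, supply shifts: qs = 4.5(p − 33) + 62.
New equilibrium: buyers pay $69, sellers receive $36, q = 224. (Wedge: pb − ps = 33.)
Quantity falls by |ΔQ| = |251 − 224| = 27.
DWL = ½ · t · |ΔQ| = ½ · 33 · 27 = $445.5.

Deadweight loss = $445.5.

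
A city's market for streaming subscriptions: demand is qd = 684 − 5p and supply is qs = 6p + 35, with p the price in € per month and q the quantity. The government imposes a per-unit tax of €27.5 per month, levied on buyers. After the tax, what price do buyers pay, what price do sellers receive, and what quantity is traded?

Before the tax: set 684 − 5p = 6p + 35 → p* = €59, q* = 389.
With the tax collected from buyers, demand (in seller-price terms) shifts: qd = 684 − 5(p + 27.5).
New equilibrium: buyers pay €74, sellers receive €46.5, q = 314. (Wedge: pb − ps = 27.5.)
The less price-elastic side of the market bears the larger share of a per-unit tax.

Buyers pay €74; sellers receive €46.5; quantity = 314.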